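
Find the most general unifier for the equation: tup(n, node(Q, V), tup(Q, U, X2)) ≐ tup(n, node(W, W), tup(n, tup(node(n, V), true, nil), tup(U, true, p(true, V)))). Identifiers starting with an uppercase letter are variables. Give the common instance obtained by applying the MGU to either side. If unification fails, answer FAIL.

Decompose tup/3: n ≐ n,  node(Q, V) ≐ node(W, W),  tup(Q, U, X2) ≐ tup(n, tup(node(n, V), true, nil), tup(U, true, p(true, V))).
Delete trivial equation n ≐ n.
Decompose node/2: Q ≐ W,  V ≐ W.
Bind Q := W; substituting into the one remaining equation that mentions Q gives: tup(W, U, X2) ≐ tup(n, tup(node(n, V), true, nil), tup(U, true, p(true, V))).
Bind V := W; substituting into the remaining equation gives: tup(W, U, X2) ≐ tup(n, tup(node(n, W), true, nil), tup(U, true, p(true, W))).
Decompose tup/3: W ≐ n,  U ≐ tup(node(n, W), true, nil),  X2 ≐ tup(U, true, p(true, W)).
Bind W := n; substituting into the remaining equations gives: U ≐ tup(node(n, n), true, nil),  X2 ≐ tup(U, true, p(true, n)). Substituting into the earlier bindings gives Q := n, V := n.
Bind U := tup(node(n, n), true, nil); substituting into the remaining equation gives: X2 ≐ tup(tup(node(n, n), true, nil), true, p(true, n)).
Bind X2 := tup(tup(node(n, n), true, nil), true, p(true, n)).
Applying the MGU to either side gives tup(n, node(n, n), tup(n, tup(node(n, n), true, nil), tup(tup(node(n, n), true, nil), true, p(true, n)))).

tup(n, node(n, n), tup(n, tup(node(n, n), true, nil), tup(tup(node(n, n), true, nil), true, p(true, n))))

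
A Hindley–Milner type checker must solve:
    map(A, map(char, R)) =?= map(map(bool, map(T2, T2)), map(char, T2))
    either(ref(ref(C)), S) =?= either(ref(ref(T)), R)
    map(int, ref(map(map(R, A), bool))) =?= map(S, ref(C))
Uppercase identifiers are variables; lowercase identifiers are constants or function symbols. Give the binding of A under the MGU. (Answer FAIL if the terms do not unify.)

map(bool, map(int, int))

Decompose map/2: A =?= map(bool, map(T2, T2)),  map(char, R) =?= map(char, T2).
Bind A := map(bool, map(T2, T2)); substituting into the one remaining equation that mentions A gives: map(int, ref(map(map(R, map(bool, map(T2, T2))), bool))) =?= map(S, ref(C)).
Decompose map/2: char =?= char,  R =?= T2.
Delete trivial equation char =?= char.
Bind R := T2; substituting into the remaining equations gives: either(ref(ref(C)), S) =?= either(ref(ref(T)), T2),  map(int, ref(map(map(T2, map(bool, map(T2, T2))), bool))) =?= map(S, ref(C)).
Decompose either/2: ref(ref(C)) =?= ref(ref(T)),  S =?= T2.
Decompose ref/1: ref(C) =?= ref(T).
Decompose ref/1: C =?= T.
Bind C := T; substituting into the one remaining equation that mentions C gives: map(int, ref(map(map(T2, map(bool, map(T2, T2))), bool))) =?= map(S, ref(T)).
Bind S := T2; substituting into the remaining equation gives: map(int, ref(map(map(T2, map(bool, map(T2, T2))), bool))) =?= map(T2, ref(T)).
Decompose map/2: int =?= T2,  ref(map(map(T2, map(bool, map(T2, T2))), bool)) =?= ref(T).
Bind T2 := int; substituting into the remaining equation gives: ref(map(map(int, map(bool, map(int, int))), bool)) =?= ref(T). Substituting into the earlier bindings gives A := map(bool, map(int, int)), R := int, S := int.
Decompose ref/1: map(map(int, map(bool, map(int, int))), bool) =?= T.
Bind T := map(map(int, map(bool, map(int, int))), bool). Substituting into the earlier binding gives C := map(map(int, map(bool, map(int, int))), bool).
MGU = { A := map(bool, map(int, int)), R := int, C := map(map(int, map(bool, map(int, int))), bool), S := int, T2 := int, T := map(map(int, map(bool, map(int, int))), bool) }, so A := map(bool, map(int, int)).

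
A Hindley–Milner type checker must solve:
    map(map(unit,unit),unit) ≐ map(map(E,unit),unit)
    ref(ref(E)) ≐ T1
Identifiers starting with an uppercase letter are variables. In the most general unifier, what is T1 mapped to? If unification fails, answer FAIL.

Decompose map/2: map(unit,unit) ≐ map(E,unit),  unit ≐ unit.
Decompose map/2: unit ≐ E,  unit ≐ unit.
Bind E := unit; substituting into the one remaining equation that mentions E gives: ref(ref(unit)) ≐ T1.
Delete trivial equation unit ≐ unit.
Delete trivial equation unit ≐ unit.
Bind T1 := ref(ref(unit)).
MGU = { E := unit, T1 := ref(ref(unit)) }, so T1 := ref(ref(unit)).

ref(ref(unit))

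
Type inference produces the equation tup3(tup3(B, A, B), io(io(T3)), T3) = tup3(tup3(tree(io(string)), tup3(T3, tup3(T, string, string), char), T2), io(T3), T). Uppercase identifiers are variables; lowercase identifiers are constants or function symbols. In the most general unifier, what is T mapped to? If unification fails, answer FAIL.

FAIL

Decompose tup3/3: tup3(B, A, B) = tup3(tree(io(string)), tup3(T3, tup3(T, string, string), char), T2),  io(io(T3)) = io(T3),  T3 = T.
Decompose tup3/3: B = tree(io(string)),  A = tup3(T3, tup3(T, string, string), char),  B = T2.
Bind B := tree(io(string)); substituting into the one remaining equation that mentions B gives: tree(io(string)) = T2.
Bind A := tup3(T3, tup3(T, string, string), char); no other remaining equation mentions A.
Bind T2 := tree(io(string)); no other remaining equation mentions T2.
Decompose io/1: io(T3) = T3.
Occurs check fails: T3 occurs in io(T3); the equation T3 = io(T3) has no finite solution.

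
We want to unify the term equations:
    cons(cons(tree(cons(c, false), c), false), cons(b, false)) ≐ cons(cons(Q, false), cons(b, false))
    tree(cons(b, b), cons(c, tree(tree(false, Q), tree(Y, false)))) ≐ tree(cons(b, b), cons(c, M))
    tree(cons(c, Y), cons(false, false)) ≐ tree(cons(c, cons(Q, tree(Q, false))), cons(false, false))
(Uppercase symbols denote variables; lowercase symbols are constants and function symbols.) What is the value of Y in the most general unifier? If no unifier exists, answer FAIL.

Decompose cons/2: cons(tree(cons(c, false), c), false) ≐ cons(Q, false),  cons(b, false) ≐ cons(b, false).
Decompose cons/2: tree(cons(c, false), c) ≐ Q,  false ≐ false.
Bind Q := tree(cons(c, false), c); substituting into the 2 remaining equations that mention Q gives: tree(cons(b, b), cons(c, tree(tree(false, tree(cons(c, false), c)), tree(Y, false)))) ≐ tree(cons(b, b), cons(c, M)),  tree(cons(c, Y), cons(false, false)) ≐ tree(cons(c, cons(tree(cons(c, false), c), tree(tree(cons(c, false), c), false))), cons(false, false)).
Delete trivial equation false ≐ false.
Delete trivial equation cons(b, false) ≐ cons(b, false).
Decompose tree/2: cons(b, b) ≐ cons(b, b),  cons(c, tree(tree(false, tree(cons(c, false), c)), tree(Y, false))) ≐ cons(c, M).
Delete trivial equation cons(b, b) ≐ cons(b, b).
Decompose cons/2: c ≐ c,  tree(tree(false, tree(cons(c, false), c)), tree(Y, false)) ≐ M.
Delete trivial equation c ≐ c.
Bind M := tree(tree(false, tree(cons(c, false), c)), tree(Y, false)); no other remaining equation mentions M.
Decompose tree/2: cons(c, Y) ≐ cons(c, cons(tree(cons(c, false), c), tree(tree(cons(c, false), c), false))),  cons(false, false) ≐ cons(false, false).
Decompose cons/2: c ≐ c,  Y ≐ cons(tree(cons(c, false), c), tree(tree(cons(c, false), c), false)).
Delete trivial equation c ≐ c.
Bind Y := cons(tree(cons(c, false), c), tree(tree(cons(c, false), c), false)); no other remaining equation mentions Y. Substituting into the earlier binding gives M := tree(tree(false, tree(cons(c, false), c)), tree(cons(tree(cons(c, false), c), tree(tree(cons(c, false), c), false)), false)).
Delete trivial equation cons(false, false) ≐ cons(false, false).
MGU = { Q -> tree(cons(c, false), c), M -> tree(tree(false, tree(cons(c, false), c)), tree(cons(tree(cons(c, false), c), tree(tree(cons(c, false), c), false)), false)), Y -> cons(tree(cons(c, false), c), tree(tree(cons(c, false), c), false)) }, so Y -> cons(tree(cons(c, false), c), tree(tree(cons(c, false), c), false)).

cons(tree(cons(c, false), c), tree(tree(cons(c, false), c), false))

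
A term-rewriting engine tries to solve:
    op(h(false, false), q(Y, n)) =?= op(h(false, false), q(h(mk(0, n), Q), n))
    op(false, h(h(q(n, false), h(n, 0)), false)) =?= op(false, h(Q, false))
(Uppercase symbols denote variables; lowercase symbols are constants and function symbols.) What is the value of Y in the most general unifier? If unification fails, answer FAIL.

Decompose op/2: h(false, false) =?= h(false, false),  q(Y, n) =?= q(h(mk(0, n), Q), n).
Delete trivial equation h(false, false) =?= h(false, false).
Decompose q/2: Y =?= h(mk(0, n), Q),  n =?= n.
Bind Y := h(mk(0, n), Q); no other remaining equation mentions Y.
Delete trivial equation n =?= n.
Decompose op/2: false =?= false,  h(h(q(n, false), h(n, 0)), false) =?= h(Q, false).
Delete trivial equation false =?= false.
Decompose h/2: h(q(n, false), h(n, 0)) =?= Q,  false =?= false.
Bind Q := h(q(n, false), h(n, 0)); no other remaining equation mentions Q. Substituting into the earlier binding gives Y := h(mk(0, n), h(q(n, false), h(n, 0))).
Delete trivial equation false =?= false.
MGU = { Y -> h(mk(0, n), h(q(n, false), h(n, 0))), Q -> h(q(n, false), h(n, 0)) }, so Y -> h(mk(0, n), h(q(n, false), h(n, 0))).

h(mk(0, n), h(q(n, false), h(n, 0)))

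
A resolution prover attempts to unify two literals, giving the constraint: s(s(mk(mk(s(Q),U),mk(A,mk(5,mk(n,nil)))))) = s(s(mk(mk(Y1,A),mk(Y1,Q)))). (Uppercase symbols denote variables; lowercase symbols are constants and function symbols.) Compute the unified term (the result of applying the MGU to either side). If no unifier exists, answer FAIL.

Decompose s/1: s(mk(mk(s(Q),U),mk(A,mk(5,mk(n,nil))))) = s(mk(mk(Y1,A),mk(Y1,Q))).
Decompose s/1: mk(mk(s(Q),U),mk(A,mk(5,mk(n,nil)))) = mk(mk(Y1,A),mk(Y1,Q)).
Decompose mk/2: mk(s(Q),U) = mk(Y1,A),  mk(A,mk(5,mk(n,nil))) = mk(Y1,Q).
Decompose mk/2: s(Q) = Y1,  U = A.
Bind Y1 := s(Q); substituting into the one remaining equation that mentions Y1 gives: mk(A,mk(5,mk(n,nil))) = mk(s(Q),Q).
Bind U := A; no other remaining equation mentions U.
Decompose mk/2: A = s(Q),  mk(5,mk(n,nil)) = Q.
Bind A := s(Q); no other remaining equation mentions A. Substituting into the earlier binding gives U := s(Q).
Bind Q := mk(5,mk(n,nil)). Substituting into the earlier bindings gives Y1 := s(mk(5,mk(n,nil))), U := s(mk(5,mk(n,nil))), A := s(mk(5,mk(n,nil))).
Applying the MGU to either side gives s(s(mk(mk(s(mk(5,mk(n,nil))),s(mk(5,mk(n,nil)))),mk(s(mk(5,mk(n,nil))),mk(5,mk(n,nil)))))).

s(s(mk(mk(s(mk(5,mk(n,nil))),s(mk(5,mk(n,nil)))),mk(s(mk(5,mk(n,nil))),mk(5,mk(n,nil))))))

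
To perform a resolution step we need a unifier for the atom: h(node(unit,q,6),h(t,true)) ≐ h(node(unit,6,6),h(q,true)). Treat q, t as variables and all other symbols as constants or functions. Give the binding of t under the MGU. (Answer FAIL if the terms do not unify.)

Decompose h/2: node(unit,q,6) ≐ node(unit,6,6),  h(t,true) ≐ h(q,true).
Decompose node/3: unit ≐ unit,  q ≐ 6,  6 ≐ 6.
Delete trivial equation unit ≐ unit.
Bind q := 6; substituting into the one remaining equation that mentions q gives: h(t,true) ≐ h(6,true).
Delete trivial equation 6 ≐ 6.
Decompose h/2: t ≐ 6,  true ≐ true.
Bind t := 6; no other remaining equation mentions t.
Delete trivial equation true ≐ true.
MGU = { q ↦ 6, t ↦ 6 }, so t ↦ 6.

6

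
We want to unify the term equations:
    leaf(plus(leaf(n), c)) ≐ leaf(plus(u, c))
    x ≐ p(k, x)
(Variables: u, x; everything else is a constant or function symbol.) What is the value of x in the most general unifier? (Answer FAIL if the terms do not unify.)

FAIL

Decompose leaf/1: plus(leaf(n), c) ≐ plus(u, c).
Decompose plus/2: leaf(n) ≐ u,  c ≐ c.
Bind u := leaf(n); no other remaining equation mentions u.
Delete trivial equation c ≐ c.
Occurs check fails: x occurs in p(k, x); the equation x ≐ p(k, x) has no finite solution.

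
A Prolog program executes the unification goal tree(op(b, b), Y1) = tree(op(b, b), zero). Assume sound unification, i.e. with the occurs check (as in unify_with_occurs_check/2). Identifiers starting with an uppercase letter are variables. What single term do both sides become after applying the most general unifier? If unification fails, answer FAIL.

Decompose tree/2: op(b, b) = op(b, b),  Y1 = zero.
Delete trivial equation op(b, b) = op(b, b).
Bind Y1 := zero.
Applying the MGU to either side gives tree(op(b, b), zero).

tree(op(b, b), zero)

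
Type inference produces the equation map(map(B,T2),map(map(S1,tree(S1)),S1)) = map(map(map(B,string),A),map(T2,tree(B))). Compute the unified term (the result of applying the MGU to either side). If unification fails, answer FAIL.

FAIL

Decompose map/2: map(B,T2) = map(map(B,string),A),  map(map(S1,tree(S1)),S1) = map(T2,tree(B)).
Decompose map/2: B = map(B,string),  T2 = A.
Occurs check fails: B occurs in map(B,string); the equation B = map(B,string) has no finite solution.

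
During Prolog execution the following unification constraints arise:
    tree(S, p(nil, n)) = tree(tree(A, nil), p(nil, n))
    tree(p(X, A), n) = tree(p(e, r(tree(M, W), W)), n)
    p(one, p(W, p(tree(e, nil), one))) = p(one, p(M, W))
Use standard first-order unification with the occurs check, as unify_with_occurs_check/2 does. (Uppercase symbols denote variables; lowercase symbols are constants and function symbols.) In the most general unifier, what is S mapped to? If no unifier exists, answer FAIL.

tree(r(tree(p(tree(e, nil), one), p(tree(e, nil), one)), p(tree(e, nil), one)), nil)

Decompose tree/2: S = tree(A, nil),  p(nil, n) = p(nil, n).
Bind S := tree(A, nil); no other remaining equation mentions S.
Delete trivial equation p(nil, n) = p(nil, n).
Decompose tree/2: p(X, A) = p(e, r(tree(M, W), W)),  n = n.
Decompose p/2: X = e,  A = r(tree(M, W), W).
Bind X := e; no other remaining equation mentions X.
Bind A := r(tree(M, W), W); no other remaining equation mentions A. Substituting into the earlier binding gives S := tree(r(tree(M, W), W), nil).
Delete trivial equation n = n.
Decompose p/2: one = one,  p(W, p(tree(e, nil), one)) = p(M, W).
Delete trivial equation one = one.
Decompose p/2: W = M,  p(tree(e, nil), one) = W.
Bind W := M; substituting into the remaining equation gives: p(tree(e, nil), one) = M. Substituting into the earlier bindings gives S := tree(r(tree(M, M), M), nil), A := r(tree(M, M), M).
Bind M := p(tree(e, nil), one). Substituting into the earlier bindings gives S := tree(r(tree(p(tree(e, nil), one), p(tree(e, nil), one)), p(tree(e, nil), one)), nil), A := r(tree(p(tree(e, nil), one), p(tree(e, nil), one)), p(tree(e, nil), one)), W := p(tree(e, nil), one).
MGU = { S ↦ tree(r(tree(p(tree(e, nil), one), p(tree(e, nil), one)), p(tree(e, nil), one)), nil), X ↦ e, A ↦ r(tree(p(tree(e, nil), one), p(tree(e, nil), one)), p(tree(e, nil), one)), W ↦ p(tree(e, nil), one), M ↦ p(tree(e, nil), one) }, so S ↦ tree(r(tree(p(tree(e, nil), one), p(tree(e, nil), one)), p(tree(e, nil), one)), nil).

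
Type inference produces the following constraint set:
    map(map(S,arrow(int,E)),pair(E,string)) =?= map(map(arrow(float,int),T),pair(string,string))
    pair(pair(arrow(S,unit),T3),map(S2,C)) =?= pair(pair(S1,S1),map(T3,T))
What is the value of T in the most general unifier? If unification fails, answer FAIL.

arrow(int,string)

Decompose map/2: map(S,arrow(int,E)) =?= map(arrow(float,int),T),  pair(E,string) =?= pair(string,string).
Decompose map/2: S =?= arrow(float,int),  arrow(int,E) =?= T.
Bind S := arrow(float,int); substituting into the one remaining equation that mentions S gives: pair(pair(arrow(arrow(float,int),unit),T3),map(S2,C)) =?= pair(pair(S1,S1),map(T3,T)).
Bind T := arrow(int,E); substituting into the one remaining equation that mentions T gives: pair(pair(arrow(arrow(float,int),unit),T3),map(S2,C)) =?= pair(pair(S1,S1),map(T3,arrow(int,E))).
Decompose pair/2: E =?= string,  string =?= string.
Bind E := string; substituting into the one remaining equation that mentions E gives: pair(pair(arrow(arrow(float,int),unit),T3),map(S2,C)) =?= pair(pair(S1,S1),map(T3,arrow(int,string))). Substituting into the earlier binding gives T := arrow(int,string).
Delete trivial equation string =?= string.
Decompose pair/2: pair(arrow(arrow(float,int),unit),T3) =?= pair(S1,S1),  map(S2,C) =?= map(T3,arrow(int,string)).
Decompose pair/2: arrow(arrow(float,int),unit) =?= S1,  T3 =?= S1.
Bind S1 := arrow(arrow(float,int),unit); substituting into the one remaining equation that mentions S1 gives: T3 =?= arrow(arrow(float,int),unit).
Bind T3 := arrow(arrow(float,int),unit); substituting into the remaining equation gives: map(S2,C) =?= map(arrow(arrow(float,int),unit),arrow(int,string)).
Decompose map/2: S2 =?= arrow(arrow(float,int),unit),  C =?= arrow(int,string).
Bind S2 := arrow(arrow(float,int),unit); no other remaining equation mentions S2.
Bind C := arrow(int,string).
MGU = { S -> arrow(float,int), T -> arrow(int,string), E -> string, S1 -> arrow(arrow(float,int),unit), T3 -> arrow(arrow(float,int),unit), S2 -> arrow(arrow(float,int),unit), C -> arrow(int,string) }, so T -> arrow(int,string).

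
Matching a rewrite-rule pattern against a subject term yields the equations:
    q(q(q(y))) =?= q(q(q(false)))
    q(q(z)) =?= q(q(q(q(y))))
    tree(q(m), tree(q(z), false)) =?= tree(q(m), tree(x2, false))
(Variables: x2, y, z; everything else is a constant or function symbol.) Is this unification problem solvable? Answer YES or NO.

Decompose q/1: q(q(y)) =?= q(q(false)).
Decompose q/1: q(y) =?= q(false).
Decompose q/1: y =?= false.
Bind y := false; substituting into the one remaining equation that mentions y gives: q(q(z)) =?= q(q(q(q(false)))).
Decompose q/1: q(z) =?= q(q(q(false))).
Decompose q/1: z =?= q(q(false)).
Bind z := q(q(false)); substituting into the remaining equation gives: tree(q(m), tree(q(q(q(false))), false)) =?= tree(q(m), tree(x2, false)).
Decompose tree/2: q(m) =?= q(m),  tree(q(q(q(false))), false) =?= tree(x2, false).
Delete trivial equation q(m) =?= q(m).
Decompose tree/2: q(q(q(false))) =?= x2,  false =?= false.
Bind x2 := q(q(q(false))); no other remaining equation mentions x2.
Delete trivial equation false =?= false.
No equations remain and no clash or occurs-check failure arose, so a unifier exists.

YES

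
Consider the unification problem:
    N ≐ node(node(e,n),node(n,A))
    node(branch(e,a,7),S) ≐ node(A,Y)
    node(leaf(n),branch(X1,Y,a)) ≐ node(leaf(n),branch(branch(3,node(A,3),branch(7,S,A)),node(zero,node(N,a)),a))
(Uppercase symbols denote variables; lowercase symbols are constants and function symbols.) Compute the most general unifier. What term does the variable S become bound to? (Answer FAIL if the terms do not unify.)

node(zero,node(node(node(e,n),node(n,branch(e,a,7))),a))

Bind N := node(node(e,n),node(n,A)); substituting into the one remaining equation that mentions N gives: node(leaf(n),branch(X1,Y,a)) ≐ node(leaf(n),branch(branch(3,node(A,3),branch(7,S,A)),node(zero,node(node(node(e,n),node(n,A)),a)),a)).
Decompose node/2: branch(e,a,7) ≐ A,  S ≐ Y.
Bind A := branch(e,a,7); substituting into the one remaining equation that mentions A gives: node(leaf(n),branch(X1,Y,a)) ≐ node(leaf(n),branch(branch(3,node(branch(e,a,7),3),branch(7,S,branch(e,a,7))),node(zero,node(node(node(e,n),node(n,branch(e,a,7))),a)),a)). Substituting into the earlier binding gives N := node(node(e,n),node(n,branch(e,a,7))).
Bind S := Y; substituting into the remaining equation gives: node(leaf(n),branch(X1,Y,a)) ≐ node(leaf(n),branch(branch(3,node(branch(e,a,7),3),branch(7,Y,branch(e,a,7))),node(zero,node(node(node(e,n),node(n,branch(e,a,7))),a)),a)).
Decompose node/2: leaf(n) ≐ leaf(n),  branch(X1,Y,a) ≐ branch(branch(3,node(branch(e,a,7),3),branch(7,Y,branch(e,a,7))),node(zero,node(node(node(e,n),node(n,branch(e,a,7))),a)),a).
Delete trivial equation leaf(n) ≐ leaf(n).
Decompose branch/3: X1 ≐ branch(3,node(branch(e,a,7),3),branch(7,Y,branch(e,a,7))),  Y ≐ node(zero,node(node(node(e,n),node(n,branch(e,a,7))),a)),  a ≐ a.
Bind X1 := branch(3,node(branch(e,a,7),3),branch(7,Y,branch(e,a,7))); no other remaining equation mentions X1.
Bind Y := node(zero,node(node(node(e,n),node(n,branch(e,a,7))),a)); no other remaining equation mentions Y. Substituting into the earlier bindings gives S := node(zero,node(node(node(e,n),node(n,branch(e,a,7))),a)), X1 := branch(3,node(branch(e,a,7),3),branch(7,node(zero,node(node(node(e,n),node(n,branch(e,a,7))),a)),branch(e,a,7))).
Delete trivial equation a ≐ a.
MGU = { N := node(node(e,n),node(n,branch(e,a,7))), A := branch(e,a,7), S := node(zero,node(node(node(e,n),node(n,branch(e,a,7))),a)), X1 := branch(3,node(branch(e,a,7),3),branch(7,node(zero,node(node(node(e,n),node(n,branch(e,a,7))),a)),branch(e,a,7))), Y := node(zero,node(node(node(e,n),node(n,branch(e,a,7))),a)) }, so S := node(zero,node(node(node(e,n),node(n,branch(e,a,7))),a)).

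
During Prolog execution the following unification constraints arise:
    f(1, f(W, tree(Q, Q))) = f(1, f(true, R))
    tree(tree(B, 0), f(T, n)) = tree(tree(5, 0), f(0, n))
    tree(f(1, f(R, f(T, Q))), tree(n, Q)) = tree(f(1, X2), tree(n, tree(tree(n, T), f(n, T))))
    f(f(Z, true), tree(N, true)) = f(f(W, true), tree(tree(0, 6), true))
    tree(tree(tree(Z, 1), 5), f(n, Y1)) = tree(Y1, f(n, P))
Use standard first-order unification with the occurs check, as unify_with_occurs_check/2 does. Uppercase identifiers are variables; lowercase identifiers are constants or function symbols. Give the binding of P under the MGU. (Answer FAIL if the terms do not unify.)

tree(tree(true, 1), 5)

Decompose f/2: 1 = 1,  f(W, tree(Q, Q)) = f(true, R).
Delete trivial equation 1 = 1.
Decompose f/2: W = true,  tree(Q, Q) = R.
Bind W := true; substituting into the one remaining equation that mentions W gives: f(f(Z, true), tree(N, true)) = f(f(true, true), tree(tree(0, 6), true)).
Bind R := tree(Q, Q); substituting into the one remaining equation that mentions R gives: tree(f(1, f(tree(Q, Q), f(T, Q))), tree(n, Q)) = tree(f(1, X2), tree(n, tree(tree(n, T), f(n, T)))).
Decompose tree/2: tree(B, 0) = tree(5, 0),  f(T, n) = f(0, n).
Decompose tree/2: B = 5,  0 = 0.
Bind B := 5; no other remaining equation mentions B.
Delete trivial equation 0 = 0.
Decompose f/2: T = 0,  n = n.
Bind T := 0; substituting into the one remaining equation that mentions T gives: tree(f(1, f(tree(Q, Q), f(0, Q))), tree(n, Q)) = tree(f(1, X2), tree(n, tree(tree(n, 0), f(n, 0)))).
Delete trivial equation n = n.
Decompose tree/2: f(1, f(tree(Q, Q), f(0, Q))) = f(1, X2),  tree(n, Q) = tree(n, tree(tree(n, 0), f(n, 0))).
Decompose f/2: 1 = 1,  f(tree(Q, Q), f(0, Q)) = X2.
Delete trivial equation 1 = 1.
Bind X2 := f(tree(Q, Q), f(0, Q)); no other remaining equation mentions X2.
Decompose tree/2: n = n,  Q = tree(tree(n, 0), f(n, 0)).
Delete trivial equation n = n.
Bind Q := tree(tree(n, 0), f(n, 0)); no other remaining equation mentions Q. Substituting into the earlier bindings gives R := tree(tree(tree(n, 0), f(n, 0)), tree(tree(n, 0), f(n, 0))), X2 := f(tree(tree(tree(n, 0), f(n, 0)), tree(tree(n, 0), f(n, 0))), f(0, tree(tree(n, 0), f(n, 0)))).
Decompose f/2: f(Z, true) = f(true, true),  tree(N, true) = tree(tree(0, 6), true).
Decompose f/2: Z = true,  true = true.
Bind Z := true; substituting into the one remaining equation that mentions Z gives: tree(tree(tree(true, 1), 5), f(n, Y1)) = tree(Y1, f(n, P)).
Delete trivial equation true = true.
Decompose tree/2: N = tree(0, 6),  true = true.
Bind N := tree(0, 6); no other remaining equation mentions N.
Delete trivial equation true = true.
Decompose tree/2: tree(tree(true, 1), 5) = Y1,  f(n, Y1) = f(n, P).
Bind Y1 := tree(tree(true, 1), 5); substituting into the remaining equation gives: f(n, tree(tree(true, 1), 5)) = f(n, P).
Decompose f/2: n = n,  tree(tree(true, 1), 5) = P.
Delete trivial equation n = n.
Bind P := tree(tree(true, 1), 5).
MGU = { W ↦ true, R ↦ tree(tree(tree(n, 0), f(n, 0)), tree(tree(n, 0), f(n, 0))), B ↦ 5, T ↦ 0, X2 ↦ f(tree(tree(tree(n, 0), f(n, 0)), tree(tree(n, 0), f(n, 0))), f(0, tree(tree(n, 0), f(n, 0)))), Q ↦ tree(tree(n, 0), f(n, 0)), Z ↦ true, N ↦ tree(0, 6), Y1 ↦ tree(tree(true, 1), 5), P ↦ tree(tree(true, 1), 5) }, so P ↦ tree(tree(true, 1), 5).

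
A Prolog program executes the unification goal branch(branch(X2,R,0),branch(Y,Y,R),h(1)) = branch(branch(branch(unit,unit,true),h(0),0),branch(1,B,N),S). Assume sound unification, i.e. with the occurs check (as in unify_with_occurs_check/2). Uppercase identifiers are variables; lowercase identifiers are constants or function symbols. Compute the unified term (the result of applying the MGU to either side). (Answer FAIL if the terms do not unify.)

branch(branch(branch(unit,unit,true),h(0),0),branch(1,1,h(0)),h(1))

Decompose branch/3: branch(X2,R,0) = branch(branch(unit,unit,true),h(0),0),  branch(Y,Y,R) = branch(1,B,N),  h(1) = S.
Decompose branch/3: X2 = branch(unit,unit,true),  R = h(0),  0 = 0.
Bind X2 := branch(unit,unit,true); no other remaining equation mentions X2.
Bind R := h(0); substituting into the one remaining equation that mentions R gives: branch(Y,Y,h(0)) = branch(1,B,N).
Delete trivial equation 0 = 0.
Decompose branch/3: Y = 1,  Y = B,  h(0) = N.
Bind Y := 1; substituting into the one remaining equation that mentions Y gives: 1 = B.
Bind B := 1; no other remaining equation mentions B.
Bind N := h(0); no other remaining equation mentions N.
Bind S := h(1).
Applying the MGU to either side gives branch(branch(branch(unit,unit,true),h(0),0),branch(1,1,h(0)),h(1)).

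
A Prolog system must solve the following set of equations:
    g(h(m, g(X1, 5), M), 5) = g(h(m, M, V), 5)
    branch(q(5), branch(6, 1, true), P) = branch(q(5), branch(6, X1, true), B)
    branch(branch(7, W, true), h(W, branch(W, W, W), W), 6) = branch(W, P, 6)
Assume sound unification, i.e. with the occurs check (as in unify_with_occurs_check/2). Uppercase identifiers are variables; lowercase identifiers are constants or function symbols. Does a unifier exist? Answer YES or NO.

NO

Decompose g/2: h(m, g(X1, 5), M) = h(m, M, V),  5 = 5.
Decompose h/3: m = m,  g(X1, 5) = M,  M = V.
Delete trivial equation m = m.
Bind M := g(X1, 5); substituting into the one remaining equation that mentions M gives: g(X1, 5) = V.
Bind V := g(X1, 5); no other remaining equation mentions V.
Delete trivial equation 5 = 5.
Decompose branch/3: q(5) = q(5),  branch(6, 1, true) = branch(6, X1, true),  P = B.
Delete trivial equation q(5) = q(5).
Decompose branch/3: 6 = 6,  1 = X1,  true = true.
Delete trivial equation 6 = 6.
Bind X1 := 1; no other remaining equation mentions X1. Substituting into the earlier bindings gives M := g(1, 5), V := g(1, 5).
Delete trivial equation true = true.
Bind P := B; substituting into the remaining equation gives: branch(branch(7, W, true), h(W, branch(W, W, W), W), 6) = branch(W, B, 6).
Decompose branch/3: branch(7, W, true) = W,  h(W, branch(W, W, W), W) = B,  6 = 6.
Occurs check fails: W occurs in branch(7, W, true); the equation W = branch(7, W, true) has no finite solution.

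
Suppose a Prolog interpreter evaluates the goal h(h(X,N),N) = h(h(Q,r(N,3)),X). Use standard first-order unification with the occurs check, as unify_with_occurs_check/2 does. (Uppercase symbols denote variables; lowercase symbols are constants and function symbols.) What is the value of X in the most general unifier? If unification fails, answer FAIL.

FAIL

Decompose h/2: h(X,N) = h(Q,r(N,3)),  N = X.
Decompose h/2: X = Q,  N = r(N,3).
Bind X := Q; substituting into the one remaining equation that mentions X gives: N = Q.
Occurs check fails: N occurs in r(N,3); the equation N = r(N,3) has no finite solution.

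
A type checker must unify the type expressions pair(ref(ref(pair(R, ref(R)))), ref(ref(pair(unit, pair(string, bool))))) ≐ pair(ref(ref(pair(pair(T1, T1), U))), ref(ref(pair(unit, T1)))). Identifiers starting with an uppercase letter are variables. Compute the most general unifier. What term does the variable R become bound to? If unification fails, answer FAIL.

pair(pair(string, bool), pair(string, bool))

Decompose pair/2: ref(ref(pair(R, ref(R)))) ≐ ref(ref(pair(pair(T1, T1), U))),  ref(ref(pair(unit, pair(string, bool)))) ≐ ref(ref(pair(unit, T1))).
Decompose ref/1: ref(pair(R, ref(R))) ≐ ref(pair(pair(T1, T1), U)).
Decompose ref/1: pair(R, ref(R)) ≐ pair(pair(T1, T1), U).
Decompose pair/2: R ≐ pair(T1, T1),  ref(R) ≐ U.
Bind R := pair(T1, T1); substituting into the one remaining equation that mentions R gives: ref(pair(T1, T1)) ≐ U.
Bind U := ref(pair(T1, T1)); no other remaining equation mentions U.
Decompose ref/1: ref(pair(unit, pair(string, bool))) ≐ ref(pair(unit, T1)).
Decompose ref/1: pair(unit, pair(string, bool)) ≐ pair(unit, T1).
Decompose pair/2: unit ≐ unit,  pair(string, bool) ≐ T1.
Delete trivial equation unit ≐ unit.
Bind T1 := pair(string, bool). Substituting into the earlier bindings gives R := pair(pair(string, bool), pair(string, bool)), U := ref(pair(pair(string, bool), pair(string, bool))).
MGU = { R := pair(pair(string, bool), pair(string, bool)), U := ref(pair(pair(string, bool), pair(string, bool))), T1 := pair(string, bool) }, so R := pair(pair(string, bool), pair(string, bool)).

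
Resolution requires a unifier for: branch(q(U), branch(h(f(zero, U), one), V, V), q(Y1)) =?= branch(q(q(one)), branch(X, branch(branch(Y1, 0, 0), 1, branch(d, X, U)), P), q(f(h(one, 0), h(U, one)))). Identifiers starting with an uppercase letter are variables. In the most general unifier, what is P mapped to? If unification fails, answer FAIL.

Decompose branch/3: q(U) =?= q(q(one)),  branch(h(f(zero, U), one), V, V) =?= branch(X, branch(branch(Y1, 0, 0), 1, branch(d, X, U)), P),  q(Y1) =?= q(f(h(one, 0), h(U, one))).
Decompose q/1: U =?= q(one).
Bind U := q(one); substituting into the remaining equations gives: branch(h(f(zero, q(one)), one), V, V) =?= branch(X, branch(branch(Y1, 0, 0), 1, branch(d, X, q(one))), P),  q(Y1) =?= q(f(h(one, 0), h(q(one), one))).
Decompose branch/3: h(f(zero, q(one)), one) =?= X,  V =?= branch(branch(Y1, 0, 0), 1, branch(d, X, q(one))),  V =?= P.
Bind X := h(f(zero, q(one)), one); substituting into the one remaining equation that mentions X gives: V =?= branch(branch(Y1, 0, 0), 1, branch(d, h(f(zero, q(one)), one), q(one))).
Bind V := branch(branch(Y1, 0, 0), 1, branch(d, h(f(zero, q(one)), one), q(one))); substituting into the one remaining equation that mentions V gives: branch(branch(Y1, 0, 0), 1, branch(d, h(f(zero, q(one)), one), q(one))) =?= P.
Bind P := branch(branch(Y1, 0, 0), 1, branch(d, h(f(zero, q(one)), one), q(one))); no other remaining equation mentions P.
Decompose q/1: Y1 =?= f(h(one, 0), h(q(one), one)).
Bind Y1 := f(h(one, 0), h(q(one), one)). Substituting into the earlier bindings gives V := branch(branch(f(h(one, 0), h(q(one), one)), 0, 0), 1, branch(d, h(f(zero, q(one)), one), q(one))), P := branch(branch(f(h(one, 0), h(q(one), one)), 0, 0), 1, branch(d, h(f(zero, q(one)), one), q(one))).
MGU = { U -> q(one), X -> h(f(zero, q(one)), one), V -> branch(branch(f(h(one, 0), h(q(one), one)), 0, 0), 1, branch(d, h(f(zero, q(one)), one), q(one))), P -> branch(branch(f(h(one, 0), h(q(one), one)), 0, 0), 1, branch(d, h(f(zero, q(one)), one), q(one))), Y1 -> f(h(one, 0), h(q(one), one)) }, so P -> branch(branch(f(h(one, 0), h(q(one), one)), 0, 0), 1, branch(d, h(f(zero, q(one)), one), q(one))).

branch(branch(f(h(one, 0), h(q(one), one)), 0, 0), 1, branch(d, h(f(zero, q(one)), one), q(one)))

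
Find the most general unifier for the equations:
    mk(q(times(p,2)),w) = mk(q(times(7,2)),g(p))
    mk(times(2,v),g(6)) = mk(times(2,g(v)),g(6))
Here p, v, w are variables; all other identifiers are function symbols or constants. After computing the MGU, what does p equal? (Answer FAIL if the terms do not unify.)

FAIL

Decompose mk/2: q(times(p,2)) = q(times(7,2)),  w = g(p).
Decompose q/1: times(p,2) = times(7,2).
Decompose times/2: p = 7,  2 = 2.
Bind p := 7; substituting into the one remaining equation that mentions p gives: w = g(7).
Delete trivial equation 2 = 2.
Bind w := g(7); no other remaining equation mentions w.
Decompose mk/2: times(2,v) = times(2,g(v)),  g(6) = g(6).
Decompose times/2: 2 = 2,  v = g(v).
Delete trivial equation 2 = 2.
Occurs check fails: v occurs in g(v); the equation v = g(v) has no finite solution.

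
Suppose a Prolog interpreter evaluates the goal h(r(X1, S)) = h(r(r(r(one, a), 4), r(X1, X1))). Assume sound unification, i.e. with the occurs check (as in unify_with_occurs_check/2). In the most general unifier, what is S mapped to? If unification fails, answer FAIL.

Decompose h/1: r(X1, S) = r(r(r(one, a), 4), r(X1, X1)).
Decompose r/2: X1 = r(r(one, a), 4),  S = r(X1, X1).
Bind X1 := r(r(one, a), 4); substituting into the remaining equation gives: S = r(r(r(one, a), 4), r(r(one, a), 4)).
Bind S := r(r(r(one, a), 4), r(r(one, a), 4)).
MGU = { X1 = r(r(one, a), 4), S = r(r(r(one, a), 4), r(r(one, a), 4)) }, so S = r(r(r(one, a), 4), r(r(one, a), 4)).

r(r(r(one, a), 4), r(r(one, a), 4))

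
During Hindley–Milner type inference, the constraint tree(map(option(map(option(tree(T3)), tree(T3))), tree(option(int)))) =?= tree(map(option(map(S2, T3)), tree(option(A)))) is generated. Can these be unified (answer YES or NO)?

Decompose tree/1: map(option(map(option(tree(T3)), tree(T3))), tree(option(int))) =?= map(option(map(S2, T3)), tree(option(A))).
Decompose map/2: option(map(option(tree(T3)), tree(T3))) =?= option(map(S2, T3)),  tree(option(int)) =?= tree(option(A)).
Decompose option/1: map(option(tree(T3)), tree(T3)) =?= map(S2, T3).
Decompose map/2: option(tree(T3)) =?= S2,  tree(T3) =?= T3.
Bind S2 := option(tree(T3)); no other remaining equation mentions S2.
Occurs check fails: T3 occurs in tree(T3); the equation T3 =?= tree(T3) has no finite solution.

NO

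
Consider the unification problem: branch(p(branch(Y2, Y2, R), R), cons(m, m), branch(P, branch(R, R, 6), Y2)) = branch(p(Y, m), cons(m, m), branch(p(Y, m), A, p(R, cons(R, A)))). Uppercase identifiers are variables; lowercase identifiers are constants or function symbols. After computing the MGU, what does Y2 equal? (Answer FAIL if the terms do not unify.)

p(m, cons(m, branch(m, m, 6)))

Decompose branch/3: p(branch(Y2, Y2, R), R) = p(Y, m),  cons(m, m) = cons(m, m),  branch(P, branch(R, R, 6), Y2) = branch(p(Y, m), A, p(R, cons(R, A))).
Decompose p/2: branch(Y2, Y2, R) = Y,  R = m.
Bind Y := branch(Y2, Y2, R); substituting into the one remaining equation that mentions Y gives: branch(P, branch(R, R, 6), Y2) = branch(p(branch(Y2, Y2, R), m), A, p(R, cons(R, A))).
Bind R := m; substituting into the one remaining equation that mentions R gives: branch(P, branch(m, m, 6), Y2) = branch(p(branch(Y2, Y2, m), m), A, p(m, cons(m, A))). Substituting into the earlier binding gives Y := branch(Y2, Y2, m).
Delete trivial equation cons(m, m) = cons(m, m).
Decompose branch/3: P = p(branch(Y2, Y2, m), m),  branch(m, m, 6) = A,  Y2 = p(m, cons(m, A)).
Bind P := p(branch(Y2, Y2, m), m); no other remaining equation mentions P.
Bind A := branch(m, m, 6); substituting into the remaining equation gives: Y2 = p(m, cons(m, branch(m, m, 6))).
Bind Y2 := p(m, cons(m, branch(m, m, 6))). Substituting into the earlier bindings gives Y := branch(p(m, cons(m, branch(m, m, 6))), p(m, cons(m, branch(m, m, 6))), m), P := p(branch(p(m, cons(m, branch(m, m, 6))), p(m, cons(m, branch(m, m, 6))), m), m).
MGU = { Y := branch(p(m, cons(m, branch(m, m, 6))), p(m, cons(m, branch(m, m, 6))), m), R := m, P := p(branch(p(m, cons(m, branch(m, m, 6))), p(m, cons(m, branch(m, m, 6))), m), m), A := branch(m, m, 6), Y2 := p(m, cons(m, branch(m, m, 6))) }, so Y2 := p(m, cons(m, branch(m, m, 6))).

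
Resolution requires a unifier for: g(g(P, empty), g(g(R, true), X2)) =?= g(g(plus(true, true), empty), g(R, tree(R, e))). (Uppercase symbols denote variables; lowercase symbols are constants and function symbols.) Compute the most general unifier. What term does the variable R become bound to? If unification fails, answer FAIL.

FAIL

Decompose g/2: g(P, empty) =?= g(plus(true, true), empty),  g(g(R, true), X2) =?= g(R, tree(R, e)).
Decompose g/2: P =?= plus(true, true),  empty =?= empty.
Bind P := plus(true, true); no other remaining equation mentions P.
Delete trivial equation empty =?= empty.
Decompose g/2: g(R, true) =?= R,  X2 =?= tree(R, e).
Occurs check fails: R occurs in g(R, true); the equation R =?= g(R, true) has no finite solution.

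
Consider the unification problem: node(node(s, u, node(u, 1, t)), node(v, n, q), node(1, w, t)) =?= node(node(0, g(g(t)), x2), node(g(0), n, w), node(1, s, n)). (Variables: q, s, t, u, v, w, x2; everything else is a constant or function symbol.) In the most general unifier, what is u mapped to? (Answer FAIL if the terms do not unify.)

Decompose node/3: node(s, u, node(u, 1, t)) =?= node(0, g(g(t)), x2),  node(v, n, q) =?= node(g(0), n, w),  node(1, w, t) =?= node(1, s, n).
Decompose node/3: s =?= 0,  u =?= g(g(t)),  node(u, 1, t) =?= x2.
Bind s := 0; substituting into the one remaining equation that mentions s gives: node(1, w, t) =?= node(1, 0, n).
Bind u := g(g(t)); substituting into the one remaining equation that mentions u gives: node(g(g(t)), 1, t) =?= x2.
Bind x2 := node(g(g(t)), 1, t); no other remaining equation mentions x2.
Decompose node/3: v =?= g(0),  n =?= n,  q =?= w.
Bind v := g(0); no other remaining equation mentions v.
Delete trivial equation n =?= n.
Bind q := w; no other remaining equation mentions q.
Decompose node/3: 1 =?= 1,  w =?= 0,  t =?= n.
Delete trivial equation 1 =?= 1.
Bind w := 0; no other remaining equation mentions w. Substituting into the earlier binding gives q := 0.
Bind t := n. Substituting into the earlier bindings gives u := g(g(n)), x2 := node(g(g(n)), 1, n).
MGU = { s := 0, u := g(g(n)), x2 := node(g(g(n)), 1, n), v := g(0), q := 0, w := 0, t := n }, so u := g(g(n)).

g(g(n))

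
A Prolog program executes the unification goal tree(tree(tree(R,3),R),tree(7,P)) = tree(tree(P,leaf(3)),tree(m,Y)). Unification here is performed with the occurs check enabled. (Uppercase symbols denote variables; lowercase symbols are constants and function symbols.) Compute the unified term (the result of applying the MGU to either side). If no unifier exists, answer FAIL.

Decompose tree/2: tree(tree(R,3),R) = tree(P,leaf(3)),  tree(7,P) = tree(m,Y).
Decompose tree/2: tree(R,3) = P,  R = leaf(3).
Bind P := tree(R,3); substituting into the one remaining equation that mentions P gives: tree(7,tree(R,3)) = tree(m,Y).
Bind R := leaf(3); substituting into the remaining equation gives: tree(7,tree(leaf(3),3)) = tree(m,Y). Substituting into the earlier binding gives P := tree(leaf(3),3).
Decompose tree/2: 7 = m,  tree(leaf(3),3) = Y.
Clash: constants 7 and m differ; no unifier exists.

FAIL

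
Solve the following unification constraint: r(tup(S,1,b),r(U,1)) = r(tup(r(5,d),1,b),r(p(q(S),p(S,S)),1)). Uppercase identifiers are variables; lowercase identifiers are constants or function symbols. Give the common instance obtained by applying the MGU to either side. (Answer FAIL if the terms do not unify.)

r(tup(r(5,d),1,b),r(p(q(r(5,d)),p(r(5,d),r(5,d))),1))

Decompose r/2: tup(S,1,b) = tup(r(5,d),1,b),  r(U,1) = r(p(q(S),p(S,S)),1).
Decompose tup/3: S = r(5,d),  1 = 1,  b = b.
Bind S := r(5,d); substituting into the one remaining equation that mentions S gives: r(U,1) = r(p(q(r(5,d)),p(r(5,d),r(5,d))),1).
Delete trivial equation 1 = 1.
Delete trivial equation b = b.
Decompose r/2: U = p(q(r(5,d)),p(r(5,d),r(5,d))),  1 = 1.
Bind U := p(q(r(5,d)),p(r(5,d),r(5,d))); no other remaining equation mentions U.
Delete trivial equation 1 = 1.
Applying the MGU to either side gives r(tup(r(5,d),1,b),r(p(q(r(5,d)),p(r(5,d),r(5,d))),1)).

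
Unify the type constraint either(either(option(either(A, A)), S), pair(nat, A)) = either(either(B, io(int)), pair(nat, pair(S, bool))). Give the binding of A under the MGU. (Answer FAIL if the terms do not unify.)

Decompose either/2: either(option(either(A, A)), S) = either(B, io(int)),  pair(nat, A) = pair(nat, pair(S, bool)).
Decompose either/2: option(either(A, A)) = B,  S = io(int).
Bind B := option(either(A, A)); no other remaining equation mentions B.
Bind S := io(int); substituting into the remaining equation gives: pair(nat, A) = pair(nat, pair(io(int), bool)).
Decompose pair/2: nat = nat,  A = pair(io(int), bool).
Delete trivial equation nat = nat.
Bind A := pair(io(int), bool). Substituting into the earlier binding gives B := option(either(pair(io(int), bool), pair(io(int), bool))).
MGU = { B -> option(either(pair(io(int), bool), pair(io(int), bool))), S -> io(int), A -> pair(io(int), bool) }, so A -> pair(io(int), bool).

pair(io(int), bool)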